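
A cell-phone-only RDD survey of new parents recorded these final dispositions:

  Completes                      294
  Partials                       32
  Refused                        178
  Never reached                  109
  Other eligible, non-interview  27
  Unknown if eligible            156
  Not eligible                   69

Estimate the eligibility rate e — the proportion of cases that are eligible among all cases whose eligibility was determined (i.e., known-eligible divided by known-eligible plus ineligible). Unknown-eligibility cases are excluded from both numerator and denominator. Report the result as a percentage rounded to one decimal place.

90.3%

Known eligible → 294 + 32 + 178 + 109 + 27 = 640
e = 640 / (640 + 69) = 640 / 709 = 0.9027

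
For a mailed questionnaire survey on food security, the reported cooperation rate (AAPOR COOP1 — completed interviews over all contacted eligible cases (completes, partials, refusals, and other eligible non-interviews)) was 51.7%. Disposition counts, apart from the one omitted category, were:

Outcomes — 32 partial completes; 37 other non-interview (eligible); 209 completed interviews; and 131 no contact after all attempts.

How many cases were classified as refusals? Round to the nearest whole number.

COOP1 = 209 / D = 0.517
D = 209 / 0.517 = 404.3
Rest of base = 278
refusals = 404.3 − 278 ≈ 126

126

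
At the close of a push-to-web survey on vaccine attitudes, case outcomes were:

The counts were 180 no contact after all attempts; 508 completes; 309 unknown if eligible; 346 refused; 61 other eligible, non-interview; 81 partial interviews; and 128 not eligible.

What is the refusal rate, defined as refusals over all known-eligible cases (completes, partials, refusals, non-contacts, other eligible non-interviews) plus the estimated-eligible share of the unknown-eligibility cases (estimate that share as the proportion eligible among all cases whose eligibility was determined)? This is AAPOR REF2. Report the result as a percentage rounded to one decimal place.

23.8%

Numerator → 346
Determined eligible → 508 + 81 + 346 + 180 + 61 = 1176
e = 1176 / (1176 + 128) = 1176 / 1304 = 0.9018
Eligible share of unknowns → 0.9018 × 309 = 278.66
Denominator → 1176 + 278.66 = 1454.66
REF2 = 346 / 1454.66 = 0.2379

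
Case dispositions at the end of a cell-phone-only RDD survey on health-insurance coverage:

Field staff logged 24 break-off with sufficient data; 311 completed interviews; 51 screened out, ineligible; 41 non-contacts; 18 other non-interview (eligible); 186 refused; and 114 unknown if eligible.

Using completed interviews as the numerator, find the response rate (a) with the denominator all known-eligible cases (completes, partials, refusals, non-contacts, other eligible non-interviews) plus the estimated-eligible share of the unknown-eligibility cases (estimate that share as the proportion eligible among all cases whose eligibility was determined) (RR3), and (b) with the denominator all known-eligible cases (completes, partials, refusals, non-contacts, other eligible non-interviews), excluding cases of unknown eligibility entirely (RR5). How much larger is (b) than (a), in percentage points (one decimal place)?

8.2

Numerator → 311
Determined eligible → 311 + 24 + 186 + 41 + 18 = 580
e = 580 / (580 + 51) = 580 / 631 = 0.9192
e × U → 0.9192 × 114 = 104.79
Denominator → 580 + 104.79 = 684.79
RR3 = 311 / 684.79 = 0.4542
Denominator → 311 + 24 + 186 + 41 + 18 = 580
RR5 = 311 / 580 = 0.5362
Difference = 53.62 − 45.42 = 8.20 percentage points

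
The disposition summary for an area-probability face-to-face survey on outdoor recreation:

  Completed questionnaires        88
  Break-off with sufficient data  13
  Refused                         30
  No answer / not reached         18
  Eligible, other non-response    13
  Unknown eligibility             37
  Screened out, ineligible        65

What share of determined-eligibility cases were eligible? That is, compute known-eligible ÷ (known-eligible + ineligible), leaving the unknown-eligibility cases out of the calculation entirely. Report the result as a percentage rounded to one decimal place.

71.4%

Determined eligible: 88 + 13 + 30 + 18 + 13 = 162
e = 162 / (162 + 65) = 162 / 227 = 0.7137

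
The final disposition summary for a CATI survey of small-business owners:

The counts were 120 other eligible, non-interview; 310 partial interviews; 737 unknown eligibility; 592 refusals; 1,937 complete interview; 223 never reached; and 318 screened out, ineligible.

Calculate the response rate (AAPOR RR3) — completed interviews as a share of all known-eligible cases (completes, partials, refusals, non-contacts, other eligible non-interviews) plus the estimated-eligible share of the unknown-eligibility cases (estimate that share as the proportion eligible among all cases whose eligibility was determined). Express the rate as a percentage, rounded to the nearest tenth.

50.3%

Top: 1937
Determined eligible: 1937 + 310 + 592 + 223 + 120 = 3182
e = 3182 / (3182 + 318) = 3182 / 3500 = 0.9091
Estimated eligible among unknowns: 0.9091 × 737 = 670.01
Base: 3182 + 670.01 = 3852.01
RR3 = 1937 / 3852.01 = 0.5029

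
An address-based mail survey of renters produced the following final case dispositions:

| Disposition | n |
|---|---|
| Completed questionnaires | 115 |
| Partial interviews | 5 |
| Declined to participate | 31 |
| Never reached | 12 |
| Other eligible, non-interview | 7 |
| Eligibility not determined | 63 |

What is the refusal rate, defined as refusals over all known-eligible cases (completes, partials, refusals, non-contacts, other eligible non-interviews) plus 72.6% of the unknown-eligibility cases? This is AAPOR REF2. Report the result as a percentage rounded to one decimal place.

Top: 31
Eligible (known): 115 + 5 + 31 + 12 + 7 = 170
Estimated eligible among unknowns: 0.7260 × 63 = 45.74
Base: 170 + 45.74 = 215.74
REF2 = 31 / 215.74 = 0.1437

14.4%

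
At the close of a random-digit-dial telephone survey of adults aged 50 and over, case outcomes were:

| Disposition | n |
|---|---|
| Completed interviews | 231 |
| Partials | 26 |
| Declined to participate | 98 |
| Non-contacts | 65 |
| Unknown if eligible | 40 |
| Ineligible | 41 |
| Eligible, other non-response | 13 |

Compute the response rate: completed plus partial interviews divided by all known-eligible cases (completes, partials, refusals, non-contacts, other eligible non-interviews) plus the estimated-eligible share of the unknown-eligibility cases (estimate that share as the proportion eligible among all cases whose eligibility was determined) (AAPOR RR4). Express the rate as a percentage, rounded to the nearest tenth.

Top → 231 + 26 = 257
Known eligible → 231 + 26 + 98 + 65 + 13 = 433
e = 433 / (433 + 41) = 433 / 474 = 0.9135
Estimated eligible among unknowns → 0.9135 × 40 = 36.54
Denominator → 433 + 36.54 = 469.54
RR4 = 257 / 469.54 = 0.5473

54.7%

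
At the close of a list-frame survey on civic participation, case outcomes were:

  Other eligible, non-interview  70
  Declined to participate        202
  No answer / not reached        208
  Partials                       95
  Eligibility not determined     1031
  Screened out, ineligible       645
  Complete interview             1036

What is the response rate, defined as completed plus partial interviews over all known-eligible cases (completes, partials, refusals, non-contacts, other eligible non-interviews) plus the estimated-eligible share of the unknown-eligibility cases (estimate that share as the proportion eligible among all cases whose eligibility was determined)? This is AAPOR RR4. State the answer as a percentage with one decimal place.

Numerator → 1036 + 95 = 1131
Determined eligible → 1036 + 95 + 202 + 208 + 70 = 1611
e = 1611 / (1611 + 645) = 1611 / 2256 = 0.7141
Estimated eligible among unknowns → 0.7141 × 1031 = 736.24
Base → 1611 + 736.24 = 2347.24
RR4 = 1131 / 2347.24 = 0.4818

48.2%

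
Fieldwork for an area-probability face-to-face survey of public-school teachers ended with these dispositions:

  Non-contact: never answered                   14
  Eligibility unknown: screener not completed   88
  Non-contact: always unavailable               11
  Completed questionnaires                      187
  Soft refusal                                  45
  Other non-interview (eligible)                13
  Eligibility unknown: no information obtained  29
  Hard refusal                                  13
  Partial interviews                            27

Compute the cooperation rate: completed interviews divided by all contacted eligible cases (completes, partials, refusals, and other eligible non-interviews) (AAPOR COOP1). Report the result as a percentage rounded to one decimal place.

65.6%

Declined to participate = 13 + 45 = 58
No contact after all attempts = 14 + 11 = 25
Undetermined eligibility = 88 + 29 = 117
Num: 187
Denominator: 187 + 27 + 58 + 13 = 285
COOP1 = 187 / 285 = 0.6561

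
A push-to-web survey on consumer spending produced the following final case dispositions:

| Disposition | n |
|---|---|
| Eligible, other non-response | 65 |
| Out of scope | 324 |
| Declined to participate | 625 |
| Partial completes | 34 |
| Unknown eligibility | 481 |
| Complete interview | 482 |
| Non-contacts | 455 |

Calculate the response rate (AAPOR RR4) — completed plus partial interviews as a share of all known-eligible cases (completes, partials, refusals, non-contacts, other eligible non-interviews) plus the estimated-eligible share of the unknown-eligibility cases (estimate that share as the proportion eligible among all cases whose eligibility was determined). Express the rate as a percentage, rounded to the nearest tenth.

25.0%

Numerator → 482 + 34 = 516
Known eligible → 482 + 34 + 625 + 455 + 65 = 1661
e = 1661 / (1661 + 324) = 1661 / 1985 = 0.8368
e × U → 0.8368 × 481 = 402.50
Denom → 1661 + 402.50 = 2063.50
RR4 = 516 / 2063.50 = 0.2501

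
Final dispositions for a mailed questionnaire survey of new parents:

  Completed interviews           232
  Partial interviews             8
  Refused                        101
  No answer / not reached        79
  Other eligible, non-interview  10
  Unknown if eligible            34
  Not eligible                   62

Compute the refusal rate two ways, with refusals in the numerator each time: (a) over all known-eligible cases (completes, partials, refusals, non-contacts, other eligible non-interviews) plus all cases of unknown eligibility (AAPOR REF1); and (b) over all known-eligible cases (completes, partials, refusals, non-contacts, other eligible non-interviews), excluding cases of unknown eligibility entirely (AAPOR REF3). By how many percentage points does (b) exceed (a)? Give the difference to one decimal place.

Top: 101
Base: 232 + 8 + 101 + 79 + 10 + 34 = 464
REF1 = 101 / 464 = 0.2177
Base: 232 + 8 + 101 + 79 + 10 = 430
REF3 = 101 / 430 = 0.2349
Difference = 23.49 − 21.77 = 1.72 percentage points

1.7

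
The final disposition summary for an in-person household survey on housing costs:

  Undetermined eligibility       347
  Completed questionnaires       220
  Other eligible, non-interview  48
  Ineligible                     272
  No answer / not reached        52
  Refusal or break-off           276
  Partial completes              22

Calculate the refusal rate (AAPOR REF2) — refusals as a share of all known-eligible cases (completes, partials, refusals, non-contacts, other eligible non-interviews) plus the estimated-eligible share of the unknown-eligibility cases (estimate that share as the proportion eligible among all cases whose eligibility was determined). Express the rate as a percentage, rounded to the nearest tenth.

32.1%

Top = 276
Eligible (known) = 220 + 22 + 276 + 52 + 48 = 618
e = 618 / (618 + 272) = 618 / 890 = 0.6944
Eligible share of unknowns = 0.6944 × 347 = 240.96
Denominator = 618 + 240.96 = 858.96
REF2 = 276 / 858.96 = 0.3213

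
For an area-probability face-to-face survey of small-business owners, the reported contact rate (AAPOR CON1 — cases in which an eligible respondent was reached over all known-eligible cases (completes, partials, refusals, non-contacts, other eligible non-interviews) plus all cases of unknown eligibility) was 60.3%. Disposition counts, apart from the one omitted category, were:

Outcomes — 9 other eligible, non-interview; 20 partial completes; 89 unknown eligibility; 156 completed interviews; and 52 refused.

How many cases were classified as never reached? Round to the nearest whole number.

Top: 156 + 20 + 52 + 9 = 237
CON1 = 237 / D = 0.603
D = 237 / 0.603 = 393.0
Remaining denominator categories sum to 326
never reached = 393.0 − 326 ≈ 67

67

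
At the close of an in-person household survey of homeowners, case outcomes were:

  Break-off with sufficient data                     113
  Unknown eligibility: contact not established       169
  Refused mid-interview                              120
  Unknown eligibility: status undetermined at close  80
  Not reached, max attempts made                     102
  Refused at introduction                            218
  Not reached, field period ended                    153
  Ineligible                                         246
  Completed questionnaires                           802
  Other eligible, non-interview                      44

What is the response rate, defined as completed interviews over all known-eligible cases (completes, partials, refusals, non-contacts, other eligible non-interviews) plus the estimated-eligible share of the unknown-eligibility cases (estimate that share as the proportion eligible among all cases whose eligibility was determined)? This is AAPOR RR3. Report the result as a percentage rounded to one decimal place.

Refusals = 218 + 120 = 338
No contact after all attempts = 153 + 102 = 255
Undetermined eligibility = 169 + 80 = 249
Numerator → 802
Determined eligible → 802 + 113 + 338 + 255 + 44 = 1552
e = 1552 / (1552 + 246) = 1552 / 1798 = 0.8632
Estimated eligible among unknowns → 0.8632 × 249 = 214.94
Denominator → 1552 + 214.94 = 1766.94
RR3 = 802 / 1766.94 = 0.4539

45.4%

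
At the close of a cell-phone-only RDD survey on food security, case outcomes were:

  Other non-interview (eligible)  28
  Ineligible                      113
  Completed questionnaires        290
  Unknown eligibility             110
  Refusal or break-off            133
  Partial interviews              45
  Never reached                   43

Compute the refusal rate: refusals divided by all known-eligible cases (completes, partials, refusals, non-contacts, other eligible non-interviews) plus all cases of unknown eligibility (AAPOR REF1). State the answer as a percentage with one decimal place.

20.5%

Numerator → 133
Denom → 290 + 45 + 133 + 43 + 28 + 110 = 649
REF1 = 133 / 649 = 0.2049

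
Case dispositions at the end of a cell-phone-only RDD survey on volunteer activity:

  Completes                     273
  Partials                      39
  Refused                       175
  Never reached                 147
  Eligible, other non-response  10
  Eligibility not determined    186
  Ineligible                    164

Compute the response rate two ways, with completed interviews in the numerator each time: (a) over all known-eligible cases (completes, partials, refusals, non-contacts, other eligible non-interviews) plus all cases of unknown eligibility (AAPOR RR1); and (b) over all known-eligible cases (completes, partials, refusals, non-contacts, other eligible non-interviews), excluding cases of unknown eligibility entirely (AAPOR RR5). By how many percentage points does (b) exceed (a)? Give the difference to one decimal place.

Numerator = 273
Denominator = 273 + 39 + 175 + 147 + 10 + 186 = 830
RR1 = 273 / 830 = 0.3289
Denominator = 273 + 39 + 175 + 147 + 10 = 644
RR5 = 273 / 644 = 0.4239
Difference = 42.39 − 32.89 = 9.50 percentage points

9.5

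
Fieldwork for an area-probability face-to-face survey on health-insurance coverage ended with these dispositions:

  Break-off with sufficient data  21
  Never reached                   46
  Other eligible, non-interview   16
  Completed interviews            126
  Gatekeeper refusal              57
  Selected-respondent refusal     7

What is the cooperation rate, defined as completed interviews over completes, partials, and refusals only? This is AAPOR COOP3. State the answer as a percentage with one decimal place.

Refused = 57 + 7 = 64
Num = 126
Denominator = 126 + 21 + 64 = 211
COOP3 = 126 / 211 = 0.5972

59.7%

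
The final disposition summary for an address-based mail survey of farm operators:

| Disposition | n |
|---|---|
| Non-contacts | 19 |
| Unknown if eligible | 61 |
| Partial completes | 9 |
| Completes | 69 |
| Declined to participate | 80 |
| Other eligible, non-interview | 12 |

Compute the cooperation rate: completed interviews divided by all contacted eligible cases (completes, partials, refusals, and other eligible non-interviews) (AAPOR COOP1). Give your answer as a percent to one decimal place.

40.6%

Numerator → 69
Base → 69 + 9 + 80 + 12 = 170
COOP1 = 69 / 170 = 0.4059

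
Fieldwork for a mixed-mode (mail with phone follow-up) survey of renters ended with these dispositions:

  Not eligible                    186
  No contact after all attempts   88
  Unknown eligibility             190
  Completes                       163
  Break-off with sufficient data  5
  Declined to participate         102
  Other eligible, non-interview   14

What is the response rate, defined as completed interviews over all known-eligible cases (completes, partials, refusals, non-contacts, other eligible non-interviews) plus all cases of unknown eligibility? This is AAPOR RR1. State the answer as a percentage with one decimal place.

29.0%

Numerator → 163
Denom → 163 + 5 + 102 + 88 + 14 + 190 = 562
RR1 = 163 / 562 = 0.2900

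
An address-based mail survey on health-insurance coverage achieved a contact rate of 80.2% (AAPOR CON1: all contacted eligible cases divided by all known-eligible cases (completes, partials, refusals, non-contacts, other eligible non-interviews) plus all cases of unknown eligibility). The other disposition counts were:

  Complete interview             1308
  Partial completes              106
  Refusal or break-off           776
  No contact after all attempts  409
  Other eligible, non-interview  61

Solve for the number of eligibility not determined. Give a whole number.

Numerator: 1308 + 106 + 776 + 61 = 2251
CON1 = 2251 / D = 0.802
D = 2251 / 0.802 = 2806.7
Other denominator terms total 2660
eligibility not determined = 2806.7 − 2660 ≈ 147

147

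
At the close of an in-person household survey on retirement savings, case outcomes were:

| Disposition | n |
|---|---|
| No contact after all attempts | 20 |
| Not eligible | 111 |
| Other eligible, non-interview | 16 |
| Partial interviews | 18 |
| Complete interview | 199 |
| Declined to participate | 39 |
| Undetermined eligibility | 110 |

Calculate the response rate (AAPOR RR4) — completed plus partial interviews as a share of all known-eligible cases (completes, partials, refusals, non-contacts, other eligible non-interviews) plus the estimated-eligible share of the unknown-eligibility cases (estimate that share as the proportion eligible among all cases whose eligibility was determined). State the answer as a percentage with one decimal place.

Numerator = 199 + 18 = 217
Determined eligible = 199 + 18 + 39 + 20 + 16 = 292
e = 292 / (292 + 111) = 292 / 403 = 0.7246
Estimated eligible among unknowns = 0.7246 × 110 = 79.71
Base = 292 + 79.71 = 371.71
RR4 = 217 / 371.71 = 0.5838

58.4%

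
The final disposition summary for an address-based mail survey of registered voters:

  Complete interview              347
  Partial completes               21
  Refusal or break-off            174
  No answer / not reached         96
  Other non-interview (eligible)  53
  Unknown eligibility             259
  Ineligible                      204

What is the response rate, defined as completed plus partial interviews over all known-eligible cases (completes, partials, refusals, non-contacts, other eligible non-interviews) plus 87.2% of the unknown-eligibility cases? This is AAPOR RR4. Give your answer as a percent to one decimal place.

40.1%

Numerator = 347 + 21 = 368
Eligible (known) = 347 + 21 + 174 + 96 + 53 = 691
Estimated eligible among unknowns = 0.8720 × 259 = 225.85
Base = 691 + 225.85 = 916.85
RR4 = 368 / 916.85 = 0.4014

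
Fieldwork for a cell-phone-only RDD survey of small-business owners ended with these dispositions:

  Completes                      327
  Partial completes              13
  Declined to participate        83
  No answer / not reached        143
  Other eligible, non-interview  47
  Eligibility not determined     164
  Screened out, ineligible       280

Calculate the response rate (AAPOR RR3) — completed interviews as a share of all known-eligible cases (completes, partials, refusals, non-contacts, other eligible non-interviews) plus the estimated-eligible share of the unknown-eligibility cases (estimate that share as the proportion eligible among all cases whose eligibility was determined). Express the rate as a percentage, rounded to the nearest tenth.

45.1%

Numerator: 327
Eligible (known): 327 + 13 + 83 + 143 + 47 = 613
e = 613 / (613 + 280) = 613 / 893 = 0.6865
e × U: 0.6865 × 164 = 112.59
Base: 613 + 112.59 = 725.59
RR3 = 327 / 725.59 = 0.4507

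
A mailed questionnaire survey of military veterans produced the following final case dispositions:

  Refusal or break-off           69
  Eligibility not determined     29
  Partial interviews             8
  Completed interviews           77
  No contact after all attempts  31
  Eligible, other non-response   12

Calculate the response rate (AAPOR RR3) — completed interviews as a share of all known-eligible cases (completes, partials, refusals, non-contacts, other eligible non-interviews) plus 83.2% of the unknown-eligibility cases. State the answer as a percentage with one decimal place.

34.8%

Top = 77
Known eligible = 77 + 8 + 69 + 31 + 12 = 197
e × U = 0.8320 × 29 = 24.13
Base = 197 + 24.13 = 221.13
RR3 = 77 / 221.13 = 0.3482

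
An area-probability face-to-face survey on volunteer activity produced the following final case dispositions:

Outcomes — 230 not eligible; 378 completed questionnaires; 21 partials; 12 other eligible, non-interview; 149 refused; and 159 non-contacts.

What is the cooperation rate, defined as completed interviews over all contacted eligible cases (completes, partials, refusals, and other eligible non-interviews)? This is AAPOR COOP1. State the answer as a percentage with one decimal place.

Top: 378
Denominator: 378 + 21 + 149 + 12 = 560
COOP1 = 378 / 560 = 0.6750

67.5%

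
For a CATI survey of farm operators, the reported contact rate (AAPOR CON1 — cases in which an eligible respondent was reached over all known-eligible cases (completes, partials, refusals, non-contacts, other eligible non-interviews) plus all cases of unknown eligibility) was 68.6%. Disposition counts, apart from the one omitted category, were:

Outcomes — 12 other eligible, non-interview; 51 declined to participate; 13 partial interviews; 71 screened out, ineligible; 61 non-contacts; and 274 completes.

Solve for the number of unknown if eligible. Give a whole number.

Top → 274 + 13 + 51 + 12 = 350
CON1 = 350 / D = 0.686
D = 350 / 0.686 = 510.2
Rest of base = 411
unknown if eligible = 510.2 − 411 ≈ 99

99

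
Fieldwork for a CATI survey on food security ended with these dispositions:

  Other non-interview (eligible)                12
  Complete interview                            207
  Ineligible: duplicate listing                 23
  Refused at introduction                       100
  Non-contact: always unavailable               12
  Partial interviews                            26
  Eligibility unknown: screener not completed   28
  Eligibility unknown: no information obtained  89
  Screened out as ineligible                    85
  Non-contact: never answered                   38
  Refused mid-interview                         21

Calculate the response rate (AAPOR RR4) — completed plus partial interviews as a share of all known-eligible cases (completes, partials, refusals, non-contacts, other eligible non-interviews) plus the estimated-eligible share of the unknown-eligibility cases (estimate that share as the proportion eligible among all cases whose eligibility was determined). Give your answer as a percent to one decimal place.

45.8%

Refusal or break-off = 100 + 21 = 121
No contact after all attempts = 38 + 12 = 50
Undetermined eligibility = 28 + 89 = 117
Ineligible = 85 + 23 = 108
Num: 207 + 26 = 233
Determined eligible: 207 + 26 + 121 + 50 + 12 = 416
e = 416 / (416 + 108) = 416 / 524 = 0.7939
Eligible share of unknowns: 0.7939 × 117 = 92.89
Base: 416 + 92.89 = 508.89
RR4 = 233 / 508.89 = 0.4579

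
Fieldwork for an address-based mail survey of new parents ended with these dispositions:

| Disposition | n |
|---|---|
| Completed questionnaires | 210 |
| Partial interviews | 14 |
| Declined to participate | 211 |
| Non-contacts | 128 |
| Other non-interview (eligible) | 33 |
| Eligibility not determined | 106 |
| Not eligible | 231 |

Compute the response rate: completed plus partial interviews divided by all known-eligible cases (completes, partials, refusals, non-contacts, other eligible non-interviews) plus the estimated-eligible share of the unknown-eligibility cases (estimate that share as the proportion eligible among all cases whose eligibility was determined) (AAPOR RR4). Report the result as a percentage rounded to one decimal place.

Top → 210 + 14 = 224
Eligible (known) → 210 + 14 + 211 + 128 + 33 = 596
e = 596 / (596 + 231) = 596 / 827 = 0.7207
e × U → 0.7207 × 106 = 76.39
Base → 596 + 76.39 = 672.39
RR4 = 224 / 672.39 = 0.3331

33.3%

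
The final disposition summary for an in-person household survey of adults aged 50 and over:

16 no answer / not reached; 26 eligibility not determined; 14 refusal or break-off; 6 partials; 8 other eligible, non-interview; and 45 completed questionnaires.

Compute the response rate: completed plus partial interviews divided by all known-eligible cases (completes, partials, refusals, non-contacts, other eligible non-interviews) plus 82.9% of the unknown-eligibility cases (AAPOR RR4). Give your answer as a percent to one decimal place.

46.1%

Num → 45 + 6 = 51
Determined eligible → 45 + 6 + 14 + 16 + 8 = 89
Eligible share of unknowns → 0.8290 × 26 = 21.55
Base → 89 + 21.55 = 110.55
RR4 = 51 / 110.55 = 0.4613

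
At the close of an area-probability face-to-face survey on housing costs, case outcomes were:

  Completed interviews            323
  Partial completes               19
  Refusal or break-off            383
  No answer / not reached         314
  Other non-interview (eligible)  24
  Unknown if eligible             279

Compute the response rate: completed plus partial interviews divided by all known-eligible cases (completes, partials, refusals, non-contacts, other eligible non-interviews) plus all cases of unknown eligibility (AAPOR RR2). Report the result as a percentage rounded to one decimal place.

25.5%

Top: 323 + 19 = 342
Denominator: 323 + 19 + 383 + 314 + 24 + 279 = 1342
RR2 = 342 / 1342 = 0.2548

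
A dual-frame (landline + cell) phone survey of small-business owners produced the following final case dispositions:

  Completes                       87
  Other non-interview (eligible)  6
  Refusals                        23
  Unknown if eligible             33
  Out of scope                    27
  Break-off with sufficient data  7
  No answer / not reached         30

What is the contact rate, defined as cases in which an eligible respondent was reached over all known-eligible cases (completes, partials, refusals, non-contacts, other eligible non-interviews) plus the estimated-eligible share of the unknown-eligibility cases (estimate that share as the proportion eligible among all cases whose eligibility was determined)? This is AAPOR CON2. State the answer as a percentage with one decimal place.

Num → 87 + 7 + 23 + 6 = 123
Determined eligible → 87 + 7 + 23 + 30 + 6 = 153
e = 153 / (153 + 27) = 153 / 180 = 0.8500
e × U → 0.8500 × 33 = 28.05
Denominator → 153 + 28.05 = 181.05
CON2 = 123 / 181.05 = 0.6794

67.9%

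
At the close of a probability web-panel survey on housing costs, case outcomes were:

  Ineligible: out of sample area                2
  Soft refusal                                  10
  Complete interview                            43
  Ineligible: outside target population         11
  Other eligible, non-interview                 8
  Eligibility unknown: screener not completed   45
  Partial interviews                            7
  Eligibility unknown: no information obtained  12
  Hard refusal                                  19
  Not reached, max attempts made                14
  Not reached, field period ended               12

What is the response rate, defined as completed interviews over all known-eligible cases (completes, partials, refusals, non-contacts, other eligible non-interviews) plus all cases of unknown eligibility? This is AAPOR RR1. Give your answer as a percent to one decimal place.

Refusals = 19 + 10 = 29
No contact after all attempts = 12 + 14 = 26
Unknown if eligible = 45 + 12 = 57
Out of scope = 11 + 2 = 13
Numerator: 43
Base: 43 + 7 + 29 + 26 + 8 + 57 = 170
RR1 = 43 / 170 = 0.2529

25.3%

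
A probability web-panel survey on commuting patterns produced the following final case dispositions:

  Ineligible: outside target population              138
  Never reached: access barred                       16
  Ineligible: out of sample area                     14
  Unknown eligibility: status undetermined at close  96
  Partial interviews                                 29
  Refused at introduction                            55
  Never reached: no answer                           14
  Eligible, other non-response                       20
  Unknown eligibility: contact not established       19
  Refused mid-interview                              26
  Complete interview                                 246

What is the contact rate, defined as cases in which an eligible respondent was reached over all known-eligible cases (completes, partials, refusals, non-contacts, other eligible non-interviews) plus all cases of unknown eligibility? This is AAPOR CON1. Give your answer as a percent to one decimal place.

72.2%

Refusals = 55 + 26 = 81
Non-contacts = 14 + 16 = 30
Undetermined eligibility = 19 + 96 = 115
Out of scope = 138 + 14 = 152
Numerator → 246 + 29 + 81 + 20 = 376
Base → 246 + 29 + 81 + 30 + 20 + 115 = 521
CON1 = 376 / 521 = 0.7217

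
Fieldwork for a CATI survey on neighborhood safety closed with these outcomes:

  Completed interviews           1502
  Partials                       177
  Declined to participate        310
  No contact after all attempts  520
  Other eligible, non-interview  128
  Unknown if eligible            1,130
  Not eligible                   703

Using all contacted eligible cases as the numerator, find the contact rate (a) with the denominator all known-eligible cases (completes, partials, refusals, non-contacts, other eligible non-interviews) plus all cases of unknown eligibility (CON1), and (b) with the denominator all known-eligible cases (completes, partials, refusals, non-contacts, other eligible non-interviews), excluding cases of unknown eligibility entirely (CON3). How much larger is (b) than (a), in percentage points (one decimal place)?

24.1

Top: 1502 + 177 + 310 + 128 = 2117
Denom: 1502 + 177 + 310 + 520 + 128 + 1130 = 3767
CON1 = 2117 / 3767 = 0.5620
Denom: 1502 + 177 + 310 + 520 + 128 = 2637
CON3 = 2117 / 2637 = 0.8028
Difference = 80.28 − 56.20 = 24.08 percentage points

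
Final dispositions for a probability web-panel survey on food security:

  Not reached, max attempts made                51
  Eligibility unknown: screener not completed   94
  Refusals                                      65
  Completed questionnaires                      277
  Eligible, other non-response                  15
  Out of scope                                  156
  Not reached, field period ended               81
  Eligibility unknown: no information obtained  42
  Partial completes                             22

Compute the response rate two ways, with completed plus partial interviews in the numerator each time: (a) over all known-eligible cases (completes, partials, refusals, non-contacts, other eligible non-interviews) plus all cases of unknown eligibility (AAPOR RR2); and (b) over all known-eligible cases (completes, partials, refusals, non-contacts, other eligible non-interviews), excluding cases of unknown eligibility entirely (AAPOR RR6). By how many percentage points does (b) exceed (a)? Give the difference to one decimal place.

12.3

Non-contacts = 81 + 51 = 132
Undetermined eligibility = 94 + 42 = 136
Numerator: 277 + 22 = 299
Denom: 277 + 22 + 65 + 132 + 15 + 136 = 647
RR2 = 299 / 647 = 0.4621
Denom: 277 + 22 + 65 + 132 + 15 = 511
RR6 = 299 / 511 = 0.5851
Difference = 58.51 − 46.21 = 12.30 percentage points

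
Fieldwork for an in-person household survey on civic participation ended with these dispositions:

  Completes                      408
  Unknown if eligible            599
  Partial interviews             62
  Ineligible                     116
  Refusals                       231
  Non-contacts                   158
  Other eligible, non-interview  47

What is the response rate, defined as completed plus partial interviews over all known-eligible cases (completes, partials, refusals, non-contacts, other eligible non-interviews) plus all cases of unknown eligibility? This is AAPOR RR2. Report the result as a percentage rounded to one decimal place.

31.2%

Numerator: 408 + 62 = 470
Base: 408 + 62 + 231 + 158 + 47 + 599 = 1505
RR2 = 470 / 1505 = 0.3123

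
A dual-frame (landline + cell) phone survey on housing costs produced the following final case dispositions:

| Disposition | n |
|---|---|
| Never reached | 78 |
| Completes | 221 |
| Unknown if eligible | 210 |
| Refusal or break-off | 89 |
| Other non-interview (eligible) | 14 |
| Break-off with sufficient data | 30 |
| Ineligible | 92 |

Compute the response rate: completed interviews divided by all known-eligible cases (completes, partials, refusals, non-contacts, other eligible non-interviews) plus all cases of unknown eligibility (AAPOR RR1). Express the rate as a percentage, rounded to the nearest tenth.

34.4%

Top → 221
Denominator → 221 + 30 + 89 + 78 + 14 + 210 = 642
RR1 = 221 / 642 = 0.3442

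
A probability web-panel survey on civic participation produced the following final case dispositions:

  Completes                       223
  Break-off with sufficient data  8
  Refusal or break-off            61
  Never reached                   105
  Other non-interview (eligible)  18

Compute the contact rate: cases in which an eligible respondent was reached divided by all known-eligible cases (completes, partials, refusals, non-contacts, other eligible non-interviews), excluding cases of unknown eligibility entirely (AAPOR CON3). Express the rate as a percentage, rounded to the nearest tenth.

Top → 223 + 8 + 61 + 18 = 310
Base → 223 + 8 + 61 + 105 + 18 = 415
CON3 = 310 / 415 = 0.7470

74.7%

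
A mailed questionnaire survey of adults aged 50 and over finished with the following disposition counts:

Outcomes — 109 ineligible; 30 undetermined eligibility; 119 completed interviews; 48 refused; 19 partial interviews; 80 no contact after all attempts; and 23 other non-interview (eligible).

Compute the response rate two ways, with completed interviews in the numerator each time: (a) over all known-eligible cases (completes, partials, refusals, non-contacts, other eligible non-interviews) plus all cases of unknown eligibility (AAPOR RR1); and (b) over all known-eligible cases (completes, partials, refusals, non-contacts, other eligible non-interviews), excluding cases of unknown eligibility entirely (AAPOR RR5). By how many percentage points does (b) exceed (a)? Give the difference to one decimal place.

Numerator = 119
Base = 119 + 19 + 48 + 80 + 23 + 30 = 319
RR1 = 119 / 319 = 0.3730
Base = 119 + 19 + 48 + 80 + 23 = 289
RR5 = 119 / 289 = 0.4118
Difference = 41.18 − 37.30 = 3.88 percentage points

3.9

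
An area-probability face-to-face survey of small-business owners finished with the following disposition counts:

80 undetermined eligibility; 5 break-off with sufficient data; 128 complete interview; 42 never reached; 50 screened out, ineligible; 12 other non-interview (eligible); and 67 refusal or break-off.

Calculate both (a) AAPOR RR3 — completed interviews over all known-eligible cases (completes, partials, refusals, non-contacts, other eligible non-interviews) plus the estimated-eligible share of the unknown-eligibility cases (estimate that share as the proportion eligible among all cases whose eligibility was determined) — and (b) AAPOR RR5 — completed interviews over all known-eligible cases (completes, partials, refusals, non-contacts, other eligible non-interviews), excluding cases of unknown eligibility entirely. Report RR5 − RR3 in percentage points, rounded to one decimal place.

Num → 128
Eligible (known) → 128 + 5 + 67 + 42 + 12 = 254
e = 254 / (254 + 50) = 254 / 304 = 0.8355
e × U → 0.8355 × 80 = 66.84
Denom → 254 + 66.84 = 320.84
RR3 = 128 / 320.84 = 0.3990
Denom → 128 + 5 + 67 + 42 + 12 = 254
RR5 = 128 / 254 = 0.5039
Difference = 50.39 − 39.90 = 10.49 percentage points

10.5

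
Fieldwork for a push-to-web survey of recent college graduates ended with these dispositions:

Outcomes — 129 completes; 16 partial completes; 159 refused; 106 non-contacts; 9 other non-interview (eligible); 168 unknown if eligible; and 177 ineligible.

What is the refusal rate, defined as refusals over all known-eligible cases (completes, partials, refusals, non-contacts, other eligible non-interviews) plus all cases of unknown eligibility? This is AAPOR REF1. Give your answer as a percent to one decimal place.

27.1%

Top: 159
Denominator: 129 + 16 + 159 + 106 + 9 + 168 = 587
REF1 = 159 / 587 = 0.2709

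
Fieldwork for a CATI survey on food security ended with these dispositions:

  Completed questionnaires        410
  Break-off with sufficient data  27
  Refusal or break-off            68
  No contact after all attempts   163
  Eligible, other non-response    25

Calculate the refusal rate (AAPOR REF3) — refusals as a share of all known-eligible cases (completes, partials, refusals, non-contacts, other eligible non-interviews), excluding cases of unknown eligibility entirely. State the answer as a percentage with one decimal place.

Num = 68
Denom = 410 + 27 + 68 + 163 + 25 = 693
REF3 = 68 / 693 = 0.0981

9.8%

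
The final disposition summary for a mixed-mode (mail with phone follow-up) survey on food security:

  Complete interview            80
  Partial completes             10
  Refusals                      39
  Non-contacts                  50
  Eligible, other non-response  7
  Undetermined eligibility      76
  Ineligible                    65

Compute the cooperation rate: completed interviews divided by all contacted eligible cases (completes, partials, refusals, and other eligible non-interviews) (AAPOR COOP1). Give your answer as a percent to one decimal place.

Numerator = 80
Denom = 80 + 10 + 39 + 7 = 136
COOP1 = 80 / 136 = 0.5882

58.8%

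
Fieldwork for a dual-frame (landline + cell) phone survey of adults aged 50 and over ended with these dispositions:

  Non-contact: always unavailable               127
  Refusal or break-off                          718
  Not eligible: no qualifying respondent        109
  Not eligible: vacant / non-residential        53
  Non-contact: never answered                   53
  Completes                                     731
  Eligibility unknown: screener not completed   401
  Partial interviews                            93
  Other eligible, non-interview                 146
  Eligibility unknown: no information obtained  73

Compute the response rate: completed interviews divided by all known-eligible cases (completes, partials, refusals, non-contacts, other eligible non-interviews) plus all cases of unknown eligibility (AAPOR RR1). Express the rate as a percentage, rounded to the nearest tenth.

Non-contacts = 53 + 127 = 180
Undetermined eligibility = 401 + 73 = 474
Ineligible = 109 + 53 = 162
Numerator: 731
Base: 731 + 93 + 718 + 180 + 146 + 474 = 2342
RR1 = 731 / 2342 = 0.3121

31.2%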